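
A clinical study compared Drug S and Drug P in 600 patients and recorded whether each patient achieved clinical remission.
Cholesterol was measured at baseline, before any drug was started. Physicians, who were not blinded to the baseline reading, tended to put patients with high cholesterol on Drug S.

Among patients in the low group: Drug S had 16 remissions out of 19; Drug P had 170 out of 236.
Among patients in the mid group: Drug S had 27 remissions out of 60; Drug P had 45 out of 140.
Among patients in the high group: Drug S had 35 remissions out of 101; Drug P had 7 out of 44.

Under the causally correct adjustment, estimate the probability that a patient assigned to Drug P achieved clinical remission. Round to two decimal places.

Cholesterol differs across drugs for reasons unrelated to any effect of the drug itself, and it separately predicts the outcome — a classic confounder. We must compare within cholesterol levels.
Standardising Drug P to the population cholesterol mix: 0.425·170/236 + 0.333·45/140 + 0.242·7/44 = 0.452.

0.45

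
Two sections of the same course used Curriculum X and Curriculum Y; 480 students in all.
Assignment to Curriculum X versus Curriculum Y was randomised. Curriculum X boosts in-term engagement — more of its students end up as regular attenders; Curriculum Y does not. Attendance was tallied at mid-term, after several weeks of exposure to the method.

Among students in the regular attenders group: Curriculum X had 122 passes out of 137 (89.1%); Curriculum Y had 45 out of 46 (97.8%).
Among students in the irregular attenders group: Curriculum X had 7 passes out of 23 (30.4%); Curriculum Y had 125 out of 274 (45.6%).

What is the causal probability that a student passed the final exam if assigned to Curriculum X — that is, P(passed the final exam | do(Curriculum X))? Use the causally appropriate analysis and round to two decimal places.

Mid-term attendance here is a post-treatment variable shaped by the teaching method; conditioning on it would introduce bias rather than remove it. The overall comparison is the causal one.
So P(outcome | do(Curriculum X)) is just the pooled rate for Curriculum X: 129/160 = 0.806.

0.81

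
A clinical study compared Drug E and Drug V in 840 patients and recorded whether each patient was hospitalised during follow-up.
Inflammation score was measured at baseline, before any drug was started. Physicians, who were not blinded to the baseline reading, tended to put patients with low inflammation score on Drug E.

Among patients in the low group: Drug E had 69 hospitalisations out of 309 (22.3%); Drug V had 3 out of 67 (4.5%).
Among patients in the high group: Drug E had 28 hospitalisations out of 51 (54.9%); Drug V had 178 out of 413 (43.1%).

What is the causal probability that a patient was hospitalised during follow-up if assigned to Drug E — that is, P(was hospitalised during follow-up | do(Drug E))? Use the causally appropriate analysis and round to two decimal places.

The stratified and pooled comparisons disagree (Drug V wins within each inflammation score; Drug E wins overall), so the answer turns on the causal role of inflammation score.
Inflammation score differs across drugs for reasons unrelated to any effect of the drug itself, and it separately predicts the outcome — a classic confounder. We must compare within inflammation score levels.
Standardising Drug E to the population inflammation score mix: 0.448·69/309 + 0.552·28/51 = 0.403.

0.40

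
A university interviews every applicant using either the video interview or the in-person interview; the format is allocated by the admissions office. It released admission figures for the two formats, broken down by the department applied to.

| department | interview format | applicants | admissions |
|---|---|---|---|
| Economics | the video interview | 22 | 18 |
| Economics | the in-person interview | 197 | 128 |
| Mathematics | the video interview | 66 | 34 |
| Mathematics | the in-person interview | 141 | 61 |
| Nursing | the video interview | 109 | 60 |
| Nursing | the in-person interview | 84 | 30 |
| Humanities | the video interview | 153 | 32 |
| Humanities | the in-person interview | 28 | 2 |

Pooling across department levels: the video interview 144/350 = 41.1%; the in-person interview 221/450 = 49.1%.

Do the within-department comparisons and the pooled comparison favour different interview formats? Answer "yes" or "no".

Within each department level (Economics 81.8% vs 65.0%; Mathematics 51.5% vs 43.3%; Nursing 55.0% vs 35.7%; Humanities 20.9% vs 7.1%), the video interview has the higher rate every time. Pooled: 41.1% vs 49.1% — the in-person interview has the higher rate overall. The two comparisons disagree.

yes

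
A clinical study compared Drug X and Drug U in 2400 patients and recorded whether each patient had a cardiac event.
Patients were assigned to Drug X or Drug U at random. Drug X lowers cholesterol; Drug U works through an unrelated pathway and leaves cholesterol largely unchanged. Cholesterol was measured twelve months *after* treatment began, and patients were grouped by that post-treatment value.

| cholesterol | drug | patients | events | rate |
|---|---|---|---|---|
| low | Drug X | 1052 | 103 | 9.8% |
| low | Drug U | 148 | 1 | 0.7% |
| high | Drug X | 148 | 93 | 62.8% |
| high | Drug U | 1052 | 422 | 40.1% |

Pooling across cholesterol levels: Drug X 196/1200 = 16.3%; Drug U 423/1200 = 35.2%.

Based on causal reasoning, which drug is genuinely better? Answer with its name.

Drug X

The stratified and pooled comparisons disagree (Drug U wins within each cholesterol; Drug X wins overall), so the answer turns on the causal role of cholesterol.
Cholesterol is recorded after the drug and is itself shifted by it — it sits on the causal path from drug to outcome. Conditioning on a mediator would strip out part of the effect we want; the pooled comparison gives the total causal effect.
Pooled: Drug X 16.3% vs Drug U 35.2%; Drug X is lower overall.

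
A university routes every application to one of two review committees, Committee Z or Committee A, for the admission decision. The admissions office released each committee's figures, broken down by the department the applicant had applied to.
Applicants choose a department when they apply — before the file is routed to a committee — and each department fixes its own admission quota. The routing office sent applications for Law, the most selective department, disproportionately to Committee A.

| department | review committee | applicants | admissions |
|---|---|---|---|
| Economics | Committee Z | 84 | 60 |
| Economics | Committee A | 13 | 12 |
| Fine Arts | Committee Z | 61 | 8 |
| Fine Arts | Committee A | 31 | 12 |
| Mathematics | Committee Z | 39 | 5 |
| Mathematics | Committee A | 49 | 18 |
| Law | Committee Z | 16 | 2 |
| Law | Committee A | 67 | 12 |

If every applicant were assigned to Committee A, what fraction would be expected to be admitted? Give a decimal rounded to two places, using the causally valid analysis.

0.48

Committee A is higher inside every department stratum but Committee Z is higher in aggregate. Whether to stratify depends on how department relates to the review committee.
Department satisfies the back-door criterion: it is not a descendant of the review committee, and it blocks the spurious path from review committee to outcome. Adjusting for it (i.e., using the within-department rates) gives the causal effect.
Standardising Committee A to the population department mix: 0.269·12/13 + 0.256·12/31 + 0.244·18/49 + 0.231·12/67 = 0.479.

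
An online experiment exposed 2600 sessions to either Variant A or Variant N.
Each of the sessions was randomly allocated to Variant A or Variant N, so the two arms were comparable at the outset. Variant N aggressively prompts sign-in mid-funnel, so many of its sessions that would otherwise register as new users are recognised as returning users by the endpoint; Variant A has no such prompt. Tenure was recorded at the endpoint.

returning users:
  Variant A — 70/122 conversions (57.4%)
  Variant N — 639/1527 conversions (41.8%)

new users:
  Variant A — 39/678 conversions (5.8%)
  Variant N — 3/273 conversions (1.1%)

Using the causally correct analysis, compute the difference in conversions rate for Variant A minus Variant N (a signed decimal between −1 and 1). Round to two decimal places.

The user tenure-specific comparison favours Variant A throughout, but the pooled figures favour Variant N. The question is whether to condition on user tenure.
User tenure is downstream of the variant. One should not condition on a consequence of treatment, so the overall rates are the right comparison.
The causal difference is the pooled difference: 0.136 − 0.357 = -0.220.

-0.22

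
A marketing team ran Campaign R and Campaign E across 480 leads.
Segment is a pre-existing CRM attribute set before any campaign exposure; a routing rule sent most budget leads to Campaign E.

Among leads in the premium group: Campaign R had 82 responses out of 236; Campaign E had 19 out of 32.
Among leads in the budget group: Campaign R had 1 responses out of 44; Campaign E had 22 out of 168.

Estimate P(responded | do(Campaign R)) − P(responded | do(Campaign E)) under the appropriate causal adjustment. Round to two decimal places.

Customer segment is set before the campaign has any effect — it is not caused by the campaign — and it independently drives the outcome. That makes it a confounder, so the causal comparison is within customer segment levels.
Adjusting over the population distribution of customer segment: 0.558·(0.347−0.594) + 0.442·(0.023−0.131) = -0.185.

-0.19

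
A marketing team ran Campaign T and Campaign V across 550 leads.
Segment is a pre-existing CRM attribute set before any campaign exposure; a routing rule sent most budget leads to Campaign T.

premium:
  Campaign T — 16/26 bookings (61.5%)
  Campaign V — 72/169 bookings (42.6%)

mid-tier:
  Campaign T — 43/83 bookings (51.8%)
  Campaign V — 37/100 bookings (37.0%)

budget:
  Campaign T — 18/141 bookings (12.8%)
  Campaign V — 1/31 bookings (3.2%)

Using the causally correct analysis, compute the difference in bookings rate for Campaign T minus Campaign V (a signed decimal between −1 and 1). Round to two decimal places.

Customer segment satisfies the back-door criterion: it is not a descendant of the campaign, and it blocks the spurious path from campaign to outcome. Adjusting for it (i.e., using the within-customer segment rates) gives the causal effect.
Adjusting over the population distribution of customer segment: 0.355·(0.615−0.426) + 0.333·(0.518−0.370) + 0.313·(0.128−0.032) = +0.146.

+0.15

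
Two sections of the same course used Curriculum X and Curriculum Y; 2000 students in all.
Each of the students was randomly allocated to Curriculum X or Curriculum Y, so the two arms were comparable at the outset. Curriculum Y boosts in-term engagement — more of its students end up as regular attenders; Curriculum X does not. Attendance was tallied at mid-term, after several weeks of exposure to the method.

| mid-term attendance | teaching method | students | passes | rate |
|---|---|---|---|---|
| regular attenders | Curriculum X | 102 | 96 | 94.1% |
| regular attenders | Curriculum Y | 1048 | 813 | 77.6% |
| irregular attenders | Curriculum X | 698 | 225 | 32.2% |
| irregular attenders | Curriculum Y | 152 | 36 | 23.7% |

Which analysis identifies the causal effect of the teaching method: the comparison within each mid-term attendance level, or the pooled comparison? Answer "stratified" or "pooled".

Mid-term attendance is recorded after the teaching method and is itself shifted by it — it sits on the causal path from teaching method to outcome. Conditioning on a mediator would strip out part of the effect we want; the pooled comparison gives the total causal effect.
Pooled: Curriculum X 40.1% vs Curriculum Y 70.8%; Curriculum Y is higher overall.

pooled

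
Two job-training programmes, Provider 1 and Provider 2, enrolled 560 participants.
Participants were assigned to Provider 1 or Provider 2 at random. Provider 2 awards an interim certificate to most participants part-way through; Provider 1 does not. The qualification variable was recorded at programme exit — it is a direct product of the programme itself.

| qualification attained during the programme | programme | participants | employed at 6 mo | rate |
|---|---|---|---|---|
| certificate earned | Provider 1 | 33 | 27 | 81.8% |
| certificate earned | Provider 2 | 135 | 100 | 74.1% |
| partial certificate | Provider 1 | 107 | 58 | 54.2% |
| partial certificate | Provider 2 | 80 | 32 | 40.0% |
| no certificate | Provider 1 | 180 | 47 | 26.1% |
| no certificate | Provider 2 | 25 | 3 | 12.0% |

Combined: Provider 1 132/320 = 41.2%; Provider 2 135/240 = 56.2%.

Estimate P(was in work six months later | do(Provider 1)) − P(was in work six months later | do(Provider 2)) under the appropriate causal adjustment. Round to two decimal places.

-0.15

Qualification attained during the programme is downstream of the programme. One should not condition on a consequence of treatment, so the overall rates are the right comparison.
The causal difference is the pooled difference: 0.412 − 0.562 = -0.150.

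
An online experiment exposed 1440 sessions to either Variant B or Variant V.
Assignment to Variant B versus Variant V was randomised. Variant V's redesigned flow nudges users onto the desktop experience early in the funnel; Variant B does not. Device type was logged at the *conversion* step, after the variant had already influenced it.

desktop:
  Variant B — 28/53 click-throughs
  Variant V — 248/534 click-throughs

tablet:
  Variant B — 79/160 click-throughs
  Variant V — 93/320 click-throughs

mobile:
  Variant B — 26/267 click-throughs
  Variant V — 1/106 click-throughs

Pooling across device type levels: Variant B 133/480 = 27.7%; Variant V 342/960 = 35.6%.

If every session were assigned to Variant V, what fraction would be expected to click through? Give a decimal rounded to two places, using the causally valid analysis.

0.36

Within every device type level Variant B has the higher rate, yet pooled Variant V does — Simpson's reversal.
Device type here is a post-treatment variable shaped by the variant; conditioning on it would introduce bias rather than remove it. The overall comparison is the causal one.
So P(outcome | do(Variant V)) is just the pooled rate for Variant V: 342/960 = 0.356.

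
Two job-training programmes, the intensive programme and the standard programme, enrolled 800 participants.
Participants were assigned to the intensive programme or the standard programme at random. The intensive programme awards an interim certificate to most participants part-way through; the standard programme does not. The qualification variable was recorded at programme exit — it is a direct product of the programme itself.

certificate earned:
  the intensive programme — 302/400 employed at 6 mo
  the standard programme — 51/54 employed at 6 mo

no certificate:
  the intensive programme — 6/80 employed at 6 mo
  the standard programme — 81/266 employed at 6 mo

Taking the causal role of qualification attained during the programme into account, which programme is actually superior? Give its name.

The qualification attained during the programme-specific comparison favours the standard programme throughout, but the pooled figures favour the intensive programme. The question is whether to condition on qualification attained during the programme.
Qualification attained during the programme here is a post-treatment variable shaped by the programme; conditioning on it would introduce bias rather than remove it. The overall comparison is the causal one.
Pooled: the intensive programme 64.2% vs the standard programme 41.2%; the intensive programme is higher overall.

the intensive programme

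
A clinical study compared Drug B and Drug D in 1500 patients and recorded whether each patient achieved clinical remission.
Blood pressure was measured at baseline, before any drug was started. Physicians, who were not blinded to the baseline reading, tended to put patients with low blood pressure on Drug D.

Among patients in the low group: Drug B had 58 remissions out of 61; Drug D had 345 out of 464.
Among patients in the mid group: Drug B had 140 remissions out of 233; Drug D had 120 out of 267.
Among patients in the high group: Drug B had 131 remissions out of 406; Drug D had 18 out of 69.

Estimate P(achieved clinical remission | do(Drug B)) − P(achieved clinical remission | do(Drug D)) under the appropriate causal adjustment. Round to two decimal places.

+0.14

The imbalance in blood pressure arose from how patients were allocated, not from anything the drug did; and blood pressure independently affects the outcome. The pooled gap is confounded — condition on blood pressure.
Adjusting over the population distribution of blood pressure: 0.350·(0.951−0.744) + 0.333·(0.601−0.449) + 0.317·(0.323−0.261) = +0.143.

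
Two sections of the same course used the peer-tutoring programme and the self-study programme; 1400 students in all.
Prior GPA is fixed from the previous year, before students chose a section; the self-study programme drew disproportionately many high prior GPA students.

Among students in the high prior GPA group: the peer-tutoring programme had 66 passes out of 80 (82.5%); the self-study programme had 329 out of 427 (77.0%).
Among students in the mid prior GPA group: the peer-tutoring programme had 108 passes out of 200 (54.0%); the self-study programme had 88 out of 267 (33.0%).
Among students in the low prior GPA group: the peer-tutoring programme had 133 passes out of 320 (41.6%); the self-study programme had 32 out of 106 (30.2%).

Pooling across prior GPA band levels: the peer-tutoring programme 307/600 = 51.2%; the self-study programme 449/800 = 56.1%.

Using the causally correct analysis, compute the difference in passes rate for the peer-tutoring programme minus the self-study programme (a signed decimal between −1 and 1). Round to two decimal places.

+0.12

Prior GPA band is set before the teaching method has any effect — it is not caused by the teaching method — and it independently drives the outcome. That makes it a confounder, so the causal comparison is within prior GPA band levels.
Adjusting over the population distribution of prior GPA band: 0.362·(0.825−0.770) + 0.334·(0.540−0.330) + 0.304·(0.416−0.302) = +0.125.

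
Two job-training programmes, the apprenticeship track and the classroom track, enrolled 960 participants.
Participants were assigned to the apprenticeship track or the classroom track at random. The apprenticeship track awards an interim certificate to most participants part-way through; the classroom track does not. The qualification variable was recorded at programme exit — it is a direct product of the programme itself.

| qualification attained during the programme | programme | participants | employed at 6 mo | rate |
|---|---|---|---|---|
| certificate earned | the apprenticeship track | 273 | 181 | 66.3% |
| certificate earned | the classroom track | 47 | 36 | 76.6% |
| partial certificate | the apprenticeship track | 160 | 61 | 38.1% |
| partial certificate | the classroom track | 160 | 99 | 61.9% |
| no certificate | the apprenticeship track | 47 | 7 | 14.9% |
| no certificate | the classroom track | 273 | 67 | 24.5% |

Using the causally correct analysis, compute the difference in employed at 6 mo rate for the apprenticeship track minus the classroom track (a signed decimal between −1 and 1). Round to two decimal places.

Within every qualification attained during the programme level the classroom track has the higher rate, yet pooled the apprenticeship track does — Simpson's reversal.
Because the programme influences qualification attained during the programme, qualification attained during the programme is a post-treatment mediator, not a confounder. Stratifying on it would bias the estimate; the causal effect is the crude pooled difference.
The causal difference is the pooled difference: 0.519 − 0.421 = +0.098.

+0.10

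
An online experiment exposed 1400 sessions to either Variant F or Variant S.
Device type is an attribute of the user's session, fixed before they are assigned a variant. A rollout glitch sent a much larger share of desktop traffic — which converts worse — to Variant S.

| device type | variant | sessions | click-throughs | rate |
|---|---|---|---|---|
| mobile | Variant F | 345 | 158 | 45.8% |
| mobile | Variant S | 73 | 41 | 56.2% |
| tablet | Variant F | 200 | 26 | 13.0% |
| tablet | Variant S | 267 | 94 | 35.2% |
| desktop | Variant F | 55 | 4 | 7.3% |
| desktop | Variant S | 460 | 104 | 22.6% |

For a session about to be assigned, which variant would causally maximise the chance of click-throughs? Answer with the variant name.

Variant S

Variant S is higher inside every device type stratum but Variant F is higher in aggregate. Whether to stratify depends on how device type relates to the variant.
Device type differs across variants for reasons unrelated to any effect of the variant itself, and it separately predicts the outcome — a classic confounder. We must compare within device type levels.
Within each level — mobile: 45.8% vs 56.2%; tablet: 13.0% vs 35.2%; desktop: 7.3% vs 22.6% — Variant S is higher every time.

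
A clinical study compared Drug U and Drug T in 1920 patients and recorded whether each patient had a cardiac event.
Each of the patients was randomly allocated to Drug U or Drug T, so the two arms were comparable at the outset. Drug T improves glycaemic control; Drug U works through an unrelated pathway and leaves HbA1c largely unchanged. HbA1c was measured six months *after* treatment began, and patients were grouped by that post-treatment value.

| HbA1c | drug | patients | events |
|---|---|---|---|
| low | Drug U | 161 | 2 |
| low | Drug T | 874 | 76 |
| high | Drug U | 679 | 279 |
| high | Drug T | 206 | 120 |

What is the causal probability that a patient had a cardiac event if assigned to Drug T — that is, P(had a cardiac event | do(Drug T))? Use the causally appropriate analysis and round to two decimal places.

The stratified and pooled comparisons disagree (Drug U wins within each HbA1c; Drug T wins overall), so the answer turns on the causal role of HbA1c.
HbA1c here is a post-treatment variable shaped by the drug; conditioning on it would introduce bias rather than remove it. The overall comparison is the causal one.
So P(outcome | do(Drug T)) is just the pooled rate for Drug T: 196/1080 = 0.181.

0.18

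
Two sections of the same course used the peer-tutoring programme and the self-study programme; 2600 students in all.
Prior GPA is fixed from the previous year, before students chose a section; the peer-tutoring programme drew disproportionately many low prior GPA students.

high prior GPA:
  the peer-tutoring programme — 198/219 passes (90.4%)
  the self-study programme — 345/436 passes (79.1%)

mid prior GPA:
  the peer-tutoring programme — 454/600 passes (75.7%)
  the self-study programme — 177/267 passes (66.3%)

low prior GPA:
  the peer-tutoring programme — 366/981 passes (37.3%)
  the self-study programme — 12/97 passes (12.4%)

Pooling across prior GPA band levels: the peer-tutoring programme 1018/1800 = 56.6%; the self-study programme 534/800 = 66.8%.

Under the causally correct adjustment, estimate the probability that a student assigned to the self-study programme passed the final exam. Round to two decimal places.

0.47

Prior GPA band differs across teaching methods for reasons unrelated to any effect of the teaching method itself, and it separately predicts the outcome — a classic confounder. We must compare within prior GPA band levels.
Standardising the self-study programme to the population prior GPA band mix: 0.252·345/436 + 0.333·177/267 + 0.415·12/97 = 0.472.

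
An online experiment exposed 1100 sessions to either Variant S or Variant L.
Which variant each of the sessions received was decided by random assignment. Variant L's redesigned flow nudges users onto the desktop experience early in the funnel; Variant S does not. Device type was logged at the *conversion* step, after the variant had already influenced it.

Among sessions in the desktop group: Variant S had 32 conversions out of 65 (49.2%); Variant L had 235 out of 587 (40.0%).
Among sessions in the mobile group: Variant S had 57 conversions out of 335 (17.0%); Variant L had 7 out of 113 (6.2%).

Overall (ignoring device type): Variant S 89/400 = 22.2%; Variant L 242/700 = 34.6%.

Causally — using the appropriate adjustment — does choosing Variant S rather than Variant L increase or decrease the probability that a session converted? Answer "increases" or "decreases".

The device type-specific comparison favours Variant S throughout, but the pooled figures favour Variant L. The question is whether to condition on device type.
Device type lies on the pathway variant → device type → outcome, so adjusting for it blocks the indirect effect. For the total causal effect of variant, use the unadjusted pooled rates.
Pooled: Variant S 22.2% vs Variant L 34.6%; Variant L is higher overall.

decreases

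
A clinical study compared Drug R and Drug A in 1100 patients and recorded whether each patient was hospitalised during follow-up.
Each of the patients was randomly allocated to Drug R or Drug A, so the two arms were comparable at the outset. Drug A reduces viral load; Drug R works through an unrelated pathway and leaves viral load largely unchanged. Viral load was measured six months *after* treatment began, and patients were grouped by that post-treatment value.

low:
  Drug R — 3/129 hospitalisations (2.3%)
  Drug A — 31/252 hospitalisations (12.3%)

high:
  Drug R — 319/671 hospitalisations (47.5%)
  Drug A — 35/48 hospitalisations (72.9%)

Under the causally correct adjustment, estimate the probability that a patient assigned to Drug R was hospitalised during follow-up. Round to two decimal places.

Stratifying would compare drugs among patients the drugs themselves sorted into viral load groups — a form of selection on an intermediate. The unconditioned pooled rates give the total causal effect.
So P(outcome | do(Drug R)) is just the pooled rate for Drug R: 322/800 = 0.403.

0.40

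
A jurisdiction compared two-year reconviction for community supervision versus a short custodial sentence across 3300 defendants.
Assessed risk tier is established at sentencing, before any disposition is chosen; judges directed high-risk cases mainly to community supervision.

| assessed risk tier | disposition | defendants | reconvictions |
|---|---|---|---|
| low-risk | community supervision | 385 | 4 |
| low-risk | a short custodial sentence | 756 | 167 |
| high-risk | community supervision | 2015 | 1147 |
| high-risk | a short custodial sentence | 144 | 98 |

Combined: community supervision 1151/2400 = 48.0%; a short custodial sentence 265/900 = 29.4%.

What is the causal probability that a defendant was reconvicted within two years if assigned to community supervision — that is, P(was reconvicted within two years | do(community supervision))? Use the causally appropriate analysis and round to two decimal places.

0.38

Assessed risk tier differs across dispositions for reasons unrelated to any effect of the disposition itself, and it separately predicts the outcome — a classic confounder. We must compare within assessed risk tier levels.
Standardising community supervision to the population assessed risk tier mix: 0.346·4/385 + 0.654·1147/2015 = 0.376.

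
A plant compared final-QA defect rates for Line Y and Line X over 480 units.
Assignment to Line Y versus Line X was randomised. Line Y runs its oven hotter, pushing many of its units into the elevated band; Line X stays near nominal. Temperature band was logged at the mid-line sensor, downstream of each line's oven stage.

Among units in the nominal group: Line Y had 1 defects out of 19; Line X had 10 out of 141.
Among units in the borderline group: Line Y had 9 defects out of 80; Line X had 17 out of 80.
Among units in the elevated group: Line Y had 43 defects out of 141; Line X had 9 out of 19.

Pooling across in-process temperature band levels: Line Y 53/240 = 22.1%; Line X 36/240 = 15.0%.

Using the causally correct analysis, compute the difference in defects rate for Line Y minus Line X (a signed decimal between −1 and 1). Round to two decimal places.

In-process temperature band here is a post-treatment variable shaped by the line; conditioning on it would introduce bias rather than remove it. The overall comparison is the causal one.
The causal difference is the pooled difference: 0.221 − 0.150 = +0.071.

+0.07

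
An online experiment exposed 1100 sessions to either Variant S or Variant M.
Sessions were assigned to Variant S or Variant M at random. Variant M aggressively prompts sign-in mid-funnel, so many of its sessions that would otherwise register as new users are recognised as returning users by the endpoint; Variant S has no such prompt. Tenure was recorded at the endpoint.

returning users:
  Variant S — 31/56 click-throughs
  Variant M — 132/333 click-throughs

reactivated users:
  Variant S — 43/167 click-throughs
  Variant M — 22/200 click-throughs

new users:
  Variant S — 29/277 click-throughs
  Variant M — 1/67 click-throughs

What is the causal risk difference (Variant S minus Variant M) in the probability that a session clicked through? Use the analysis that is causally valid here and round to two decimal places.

The user tenure-specific comparison favours Variant S throughout, but the pooled figures favour Variant M. The question is whether to condition on user tenure.
User tenure lies on the pathway variant → user tenure → outcome, so adjusting for it blocks the indirect effect. For the total causal effect of variant, use the unadjusted pooled rates.
The causal difference is the pooled difference: 0.206 − 0.258 = -0.052.

-0.05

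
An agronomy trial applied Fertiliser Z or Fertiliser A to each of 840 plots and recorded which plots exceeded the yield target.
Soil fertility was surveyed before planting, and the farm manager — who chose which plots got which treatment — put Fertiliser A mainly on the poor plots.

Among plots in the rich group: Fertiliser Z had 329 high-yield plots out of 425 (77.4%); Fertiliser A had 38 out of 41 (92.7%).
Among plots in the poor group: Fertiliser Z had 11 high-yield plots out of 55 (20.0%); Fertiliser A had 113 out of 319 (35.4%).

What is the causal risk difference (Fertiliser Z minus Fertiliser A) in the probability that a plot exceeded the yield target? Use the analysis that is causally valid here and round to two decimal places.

-0.15

Soil fertility differs across fertilisers for reasons unrelated to any effect of the fertiliser itself, and it separately predicts the outcome — a classic confounder. We must compare within soil fertility levels.
Adjusting over the population distribution of soil fertility: 0.555·(0.774−0.927) + 0.445·(0.200−0.354) = -0.153.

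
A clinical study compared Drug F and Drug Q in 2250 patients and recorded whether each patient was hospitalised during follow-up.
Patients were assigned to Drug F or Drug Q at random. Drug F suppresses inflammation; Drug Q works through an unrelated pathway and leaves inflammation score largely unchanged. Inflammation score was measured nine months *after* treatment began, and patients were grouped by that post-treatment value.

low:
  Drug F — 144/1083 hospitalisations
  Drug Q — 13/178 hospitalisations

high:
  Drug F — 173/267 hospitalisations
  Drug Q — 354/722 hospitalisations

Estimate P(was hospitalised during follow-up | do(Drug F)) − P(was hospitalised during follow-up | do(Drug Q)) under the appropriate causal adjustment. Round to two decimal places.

Because the drug influences inflammation score, inflammation score is a post-treatment mediator, not a confounder. Stratifying on it would bias the estimate; the causal effect is the crude pooled difference.
The causal difference is the pooled difference: 0.235 − 0.408 = -0.173.

-0.17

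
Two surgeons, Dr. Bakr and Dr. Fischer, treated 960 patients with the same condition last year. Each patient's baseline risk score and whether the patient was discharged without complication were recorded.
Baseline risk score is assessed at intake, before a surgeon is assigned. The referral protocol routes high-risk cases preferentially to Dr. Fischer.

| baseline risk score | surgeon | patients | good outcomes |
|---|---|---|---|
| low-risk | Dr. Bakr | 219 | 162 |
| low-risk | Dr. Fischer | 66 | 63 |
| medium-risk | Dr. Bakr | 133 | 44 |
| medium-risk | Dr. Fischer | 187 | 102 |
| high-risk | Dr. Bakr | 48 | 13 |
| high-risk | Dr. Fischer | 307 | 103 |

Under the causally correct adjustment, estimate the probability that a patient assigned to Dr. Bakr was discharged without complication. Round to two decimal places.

Baseline risk score differs across surgeons for reasons unrelated to any effect of the surgeon itself, and it separately predicts the outcome — a classic confounder. We must compare within baseline risk score levels.
Standardising Dr. Bakr to the population baseline risk score mix: 0.297·162/219 + 0.333·44/133 + 0.370·13/48 = 0.430.

0.43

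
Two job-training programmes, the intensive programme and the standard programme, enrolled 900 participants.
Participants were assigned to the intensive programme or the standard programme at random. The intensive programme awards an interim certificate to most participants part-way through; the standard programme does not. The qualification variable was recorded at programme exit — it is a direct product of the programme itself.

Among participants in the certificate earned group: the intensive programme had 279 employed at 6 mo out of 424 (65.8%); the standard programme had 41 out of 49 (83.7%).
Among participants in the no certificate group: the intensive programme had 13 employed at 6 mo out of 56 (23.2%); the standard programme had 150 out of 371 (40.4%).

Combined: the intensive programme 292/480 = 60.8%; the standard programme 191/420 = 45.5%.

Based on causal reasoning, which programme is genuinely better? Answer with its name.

the intensive programme

Within every qualification attained during the programme level the standard programme has the higher rate, yet pooled the intensive programme does — Simpson's reversal.
Because the programme influences qualification attained during the programme, qualification attained during the programme is a post-treatment mediator, not a confounder. Stratifying on it would bias the estimate; the causal effect is the crude pooled difference.
Pooled: the intensive programme 60.8% vs the standard programme 45.5%; the intensive programme is higher overall.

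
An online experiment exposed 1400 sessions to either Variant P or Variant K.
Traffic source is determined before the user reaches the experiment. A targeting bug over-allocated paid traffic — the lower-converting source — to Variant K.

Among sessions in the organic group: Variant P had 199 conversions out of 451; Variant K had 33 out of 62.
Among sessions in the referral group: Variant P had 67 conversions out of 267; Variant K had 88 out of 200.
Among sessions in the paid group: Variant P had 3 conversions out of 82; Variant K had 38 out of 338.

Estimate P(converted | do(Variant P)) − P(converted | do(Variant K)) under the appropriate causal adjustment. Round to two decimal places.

-0.12

The stratified and pooled comparisons disagree (Variant K wins within each traffic source; Variant P wins overall), so the answer turns on the causal role of traffic source.
Here traffic source is a common cause — it drives both which variant a case falls under and the outcome. The crude comparison mixes populations; the stratum-specific rates are the causally relevant ones.
Adjusting over the population distribution of traffic source: 0.366·(0.441−0.532) + 0.334·(0.251−0.440) + 0.300·(0.037−0.112) = -0.119.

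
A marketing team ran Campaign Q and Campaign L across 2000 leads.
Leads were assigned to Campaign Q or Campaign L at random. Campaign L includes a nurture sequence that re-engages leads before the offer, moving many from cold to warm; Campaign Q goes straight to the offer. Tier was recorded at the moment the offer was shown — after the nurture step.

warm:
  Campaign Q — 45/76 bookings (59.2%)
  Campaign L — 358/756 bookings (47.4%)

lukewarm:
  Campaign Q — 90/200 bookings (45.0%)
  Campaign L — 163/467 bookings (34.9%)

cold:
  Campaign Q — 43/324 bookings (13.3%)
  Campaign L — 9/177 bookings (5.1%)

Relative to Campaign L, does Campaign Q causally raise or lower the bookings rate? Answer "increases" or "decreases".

Campaign Q is higher inside every engagement tier stratum but Campaign L is higher in aggregate. Whether to stratify depends on how engagement tier relates to the campaign.
Stratifying would compare campaigns among leads the campaigns themselves sorted into engagement tier groups — a form of selection on an intermediate. The unconditioned pooled rates give the total causal effect.
Pooled: Campaign Q 29.7% vs Campaign L 37.9%; Campaign L is higher overall.

decreases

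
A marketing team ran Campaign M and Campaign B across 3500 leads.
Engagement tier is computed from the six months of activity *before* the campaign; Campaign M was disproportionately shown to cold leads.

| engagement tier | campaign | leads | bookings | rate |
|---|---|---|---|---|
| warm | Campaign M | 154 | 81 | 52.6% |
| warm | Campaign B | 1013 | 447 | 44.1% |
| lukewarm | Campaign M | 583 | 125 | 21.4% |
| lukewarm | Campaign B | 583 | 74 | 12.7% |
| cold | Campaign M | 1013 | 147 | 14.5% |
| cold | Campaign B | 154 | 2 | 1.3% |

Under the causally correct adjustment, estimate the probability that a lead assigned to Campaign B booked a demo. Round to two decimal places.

0.19

Engagement tier satisfies the back-door criterion: it is not a descendant of the campaign, and it blocks the spurious path from campaign to outcome. Adjusting for it (i.e., using the within-engagement tier rates) gives the causal effect.
Standardising Campaign B to the population engagement tier mix: 0.333·447/1013 + 0.333·74/583 + 0.333·2/154 = 0.194.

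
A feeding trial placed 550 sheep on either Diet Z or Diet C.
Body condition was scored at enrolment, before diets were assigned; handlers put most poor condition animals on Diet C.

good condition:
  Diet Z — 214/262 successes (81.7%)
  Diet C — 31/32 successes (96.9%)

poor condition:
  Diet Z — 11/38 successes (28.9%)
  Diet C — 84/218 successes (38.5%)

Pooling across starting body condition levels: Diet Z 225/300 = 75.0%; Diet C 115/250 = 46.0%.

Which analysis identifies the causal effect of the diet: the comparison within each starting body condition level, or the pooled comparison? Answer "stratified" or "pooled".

The imbalance in starting body condition arose from how sheep were allocated, not from anything the diet did; and starting body condition independently affects the outcome. The pooled gap is confounded — condition on starting body condition.
Within each level — good condition: 81.7% vs 96.9%; poor condition: 28.9% vs 38.5% — Diet C is higher every time.

stratified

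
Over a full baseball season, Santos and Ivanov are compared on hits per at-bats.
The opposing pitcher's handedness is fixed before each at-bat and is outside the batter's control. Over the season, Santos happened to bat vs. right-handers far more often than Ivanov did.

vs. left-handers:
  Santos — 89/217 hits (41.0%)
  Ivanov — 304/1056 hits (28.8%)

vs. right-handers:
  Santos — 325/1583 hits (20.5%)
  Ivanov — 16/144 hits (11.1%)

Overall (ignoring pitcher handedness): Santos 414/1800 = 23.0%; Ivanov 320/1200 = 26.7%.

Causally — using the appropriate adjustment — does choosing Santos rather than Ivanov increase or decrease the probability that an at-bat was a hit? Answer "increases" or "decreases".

increases

Within every pitcher handedness level Santos has the higher rate, yet pooled Ivanov does — Simpson's reversal.
The imbalance in pitcher handedness arose from how at-bats were allocated, not from anything the player did; and pitcher handedness independently affects the outcome. The pooled gap is confounded — condition on pitcher handedness.
Within each level — vs. left-handers: 41.0% vs 28.8%; vs. right-handers: 20.5% vs 11.1% — Santos is higher every time.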